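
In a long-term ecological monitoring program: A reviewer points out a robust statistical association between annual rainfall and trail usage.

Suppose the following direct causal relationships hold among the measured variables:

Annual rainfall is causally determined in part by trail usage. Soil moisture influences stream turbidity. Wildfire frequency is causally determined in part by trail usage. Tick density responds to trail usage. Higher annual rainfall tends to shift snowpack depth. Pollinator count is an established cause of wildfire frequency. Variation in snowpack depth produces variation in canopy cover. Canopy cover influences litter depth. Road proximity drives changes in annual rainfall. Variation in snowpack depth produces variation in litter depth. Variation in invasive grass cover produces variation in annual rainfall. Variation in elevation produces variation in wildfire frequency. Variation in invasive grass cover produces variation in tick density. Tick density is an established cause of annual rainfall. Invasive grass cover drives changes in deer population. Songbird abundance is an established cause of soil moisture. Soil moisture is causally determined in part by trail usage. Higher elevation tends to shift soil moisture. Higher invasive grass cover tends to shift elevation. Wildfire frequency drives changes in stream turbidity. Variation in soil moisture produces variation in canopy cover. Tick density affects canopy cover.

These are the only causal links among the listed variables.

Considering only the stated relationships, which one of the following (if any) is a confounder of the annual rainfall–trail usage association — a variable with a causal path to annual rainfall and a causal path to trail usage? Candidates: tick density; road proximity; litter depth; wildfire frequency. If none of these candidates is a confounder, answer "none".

None of the listed candidates has causal paths to both annual rainfall and trail usage in the stated relationships, so none is a common cause.

none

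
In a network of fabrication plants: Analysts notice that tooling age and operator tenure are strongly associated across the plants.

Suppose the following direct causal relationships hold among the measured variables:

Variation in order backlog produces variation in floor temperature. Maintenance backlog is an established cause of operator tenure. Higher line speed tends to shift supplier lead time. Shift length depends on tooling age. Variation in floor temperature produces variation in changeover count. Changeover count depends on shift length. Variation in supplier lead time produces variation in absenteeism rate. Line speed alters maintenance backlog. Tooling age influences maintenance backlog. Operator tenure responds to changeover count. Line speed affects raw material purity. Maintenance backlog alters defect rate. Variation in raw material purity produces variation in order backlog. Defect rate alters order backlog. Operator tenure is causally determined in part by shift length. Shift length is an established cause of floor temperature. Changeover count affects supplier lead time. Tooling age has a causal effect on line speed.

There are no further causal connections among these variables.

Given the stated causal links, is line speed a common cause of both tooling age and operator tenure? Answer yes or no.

Line speed has no stated causal path to tooling age. A confounder must cause both variables, so line speed does not qualify.

no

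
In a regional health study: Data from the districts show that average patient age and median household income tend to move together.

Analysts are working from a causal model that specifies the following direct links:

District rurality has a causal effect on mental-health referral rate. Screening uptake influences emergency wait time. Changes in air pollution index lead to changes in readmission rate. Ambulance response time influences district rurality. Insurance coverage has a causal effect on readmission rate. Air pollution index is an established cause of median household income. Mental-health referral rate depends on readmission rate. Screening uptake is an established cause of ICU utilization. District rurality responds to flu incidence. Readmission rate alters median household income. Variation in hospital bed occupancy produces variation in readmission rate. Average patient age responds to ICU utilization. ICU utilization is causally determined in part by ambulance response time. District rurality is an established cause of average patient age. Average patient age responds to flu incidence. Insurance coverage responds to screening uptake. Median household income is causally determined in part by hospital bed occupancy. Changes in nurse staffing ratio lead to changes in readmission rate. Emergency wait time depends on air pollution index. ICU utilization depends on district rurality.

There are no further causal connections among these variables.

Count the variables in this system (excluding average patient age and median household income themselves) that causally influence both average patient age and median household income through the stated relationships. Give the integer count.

1

The common causes are: screening uptake (to average patient age via screening uptake → ICU utilization → average patient age; to median household income via screening uptake → insurance coverage → readmission rate → median household income).
Every other variable lacks a causal path to at least one of average patient age and median household income.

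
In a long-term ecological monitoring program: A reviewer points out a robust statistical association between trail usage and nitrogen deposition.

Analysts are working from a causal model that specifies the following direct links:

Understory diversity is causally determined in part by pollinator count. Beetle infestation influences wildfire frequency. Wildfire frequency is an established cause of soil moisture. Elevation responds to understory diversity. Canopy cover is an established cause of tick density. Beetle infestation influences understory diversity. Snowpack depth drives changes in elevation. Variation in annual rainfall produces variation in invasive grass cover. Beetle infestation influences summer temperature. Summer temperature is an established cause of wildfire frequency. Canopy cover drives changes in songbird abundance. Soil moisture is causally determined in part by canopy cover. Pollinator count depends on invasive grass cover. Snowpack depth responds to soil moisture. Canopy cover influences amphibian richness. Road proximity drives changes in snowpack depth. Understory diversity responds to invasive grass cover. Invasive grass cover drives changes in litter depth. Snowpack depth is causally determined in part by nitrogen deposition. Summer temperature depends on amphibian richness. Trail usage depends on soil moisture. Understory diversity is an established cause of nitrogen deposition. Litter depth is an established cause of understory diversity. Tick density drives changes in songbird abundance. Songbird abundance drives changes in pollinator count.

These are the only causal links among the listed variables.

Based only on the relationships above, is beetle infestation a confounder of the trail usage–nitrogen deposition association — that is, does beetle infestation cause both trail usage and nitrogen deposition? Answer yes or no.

Beetle infestation has a causal path to trail usage (beetle infestation → wildfire frequency → soil moisture → trail usage) and to nitrogen deposition (beetle infestation → understory diversity → nitrogen deposition), so it is a common cause of both — a confounder.

yes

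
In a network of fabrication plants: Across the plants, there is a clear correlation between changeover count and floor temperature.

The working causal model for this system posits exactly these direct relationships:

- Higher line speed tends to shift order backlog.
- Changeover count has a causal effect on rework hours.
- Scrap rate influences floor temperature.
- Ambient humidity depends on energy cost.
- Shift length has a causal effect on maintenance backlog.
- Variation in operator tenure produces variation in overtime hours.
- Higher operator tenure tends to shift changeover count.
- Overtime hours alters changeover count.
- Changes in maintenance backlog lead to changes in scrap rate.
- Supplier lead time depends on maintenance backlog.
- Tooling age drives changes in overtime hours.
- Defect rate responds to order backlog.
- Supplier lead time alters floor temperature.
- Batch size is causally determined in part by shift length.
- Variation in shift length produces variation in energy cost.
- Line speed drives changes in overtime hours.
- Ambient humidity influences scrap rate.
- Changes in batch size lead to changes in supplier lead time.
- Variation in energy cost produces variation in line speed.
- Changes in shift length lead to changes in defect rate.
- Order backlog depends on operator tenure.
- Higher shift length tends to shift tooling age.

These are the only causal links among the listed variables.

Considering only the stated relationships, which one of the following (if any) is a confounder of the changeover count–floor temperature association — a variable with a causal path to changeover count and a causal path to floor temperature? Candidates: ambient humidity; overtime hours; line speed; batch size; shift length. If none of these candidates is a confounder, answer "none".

shift length

Shift length causes changeover count (shift length → tooling age → overtime hours → changeover count) and also causes floor temperature (shift length → maintenance backlog → scrap rate → floor temperature); it is a common cause of both.
Each of the other candidates lacks a causal path to at least one of changeover count and floor temperature, so they do not confound the relationship.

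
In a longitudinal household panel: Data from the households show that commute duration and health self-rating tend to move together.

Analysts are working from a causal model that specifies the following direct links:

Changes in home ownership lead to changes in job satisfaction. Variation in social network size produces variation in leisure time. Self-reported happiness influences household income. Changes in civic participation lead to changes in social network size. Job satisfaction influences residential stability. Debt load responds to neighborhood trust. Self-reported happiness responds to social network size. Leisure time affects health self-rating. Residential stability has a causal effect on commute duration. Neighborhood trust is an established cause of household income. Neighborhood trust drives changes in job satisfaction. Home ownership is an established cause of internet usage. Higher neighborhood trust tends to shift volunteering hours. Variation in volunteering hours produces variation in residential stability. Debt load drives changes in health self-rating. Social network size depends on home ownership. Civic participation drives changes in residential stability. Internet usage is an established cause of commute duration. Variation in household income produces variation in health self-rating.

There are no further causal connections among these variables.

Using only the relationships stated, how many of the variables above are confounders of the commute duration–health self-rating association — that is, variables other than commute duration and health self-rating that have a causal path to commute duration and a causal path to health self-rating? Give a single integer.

The common causes are: civic participation (to commute duration via civic participation → residential stability → commute duration; to health self-rating via civic participation → social network size → leisure time → health self-rating); home ownership (to commute duration via home ownership → internet usage → commute duration; to health self-rating via home ownership → social network size → leisure time → health self-rating); neighborhood trust (to commute duration via neighborhood trust → volunteering hours → residential stability → commute duration; to health self-rating via neighborhood trust → debt load → health self-rating).
Every other variable lacks a causal path to at least one of commute duration and health self-rating.

3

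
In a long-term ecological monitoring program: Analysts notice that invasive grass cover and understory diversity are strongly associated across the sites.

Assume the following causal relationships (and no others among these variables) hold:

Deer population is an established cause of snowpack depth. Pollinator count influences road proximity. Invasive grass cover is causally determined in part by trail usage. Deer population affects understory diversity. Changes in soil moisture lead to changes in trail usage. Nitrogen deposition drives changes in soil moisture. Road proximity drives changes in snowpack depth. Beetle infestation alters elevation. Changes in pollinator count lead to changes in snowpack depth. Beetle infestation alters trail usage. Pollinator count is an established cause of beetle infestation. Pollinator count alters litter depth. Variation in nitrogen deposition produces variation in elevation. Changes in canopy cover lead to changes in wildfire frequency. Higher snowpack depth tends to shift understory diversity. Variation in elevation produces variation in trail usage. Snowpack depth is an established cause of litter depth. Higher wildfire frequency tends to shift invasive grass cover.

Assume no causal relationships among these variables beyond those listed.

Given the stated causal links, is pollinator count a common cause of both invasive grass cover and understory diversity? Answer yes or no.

Pollinator count has a causal path to invasive grass cover (pollinator count → beetle infestation → trail usage → invasive grass cover) and to understory diversity (pollinator count → snowpack depth → understory diversity), so it is a common cause of both — a confounder.

yes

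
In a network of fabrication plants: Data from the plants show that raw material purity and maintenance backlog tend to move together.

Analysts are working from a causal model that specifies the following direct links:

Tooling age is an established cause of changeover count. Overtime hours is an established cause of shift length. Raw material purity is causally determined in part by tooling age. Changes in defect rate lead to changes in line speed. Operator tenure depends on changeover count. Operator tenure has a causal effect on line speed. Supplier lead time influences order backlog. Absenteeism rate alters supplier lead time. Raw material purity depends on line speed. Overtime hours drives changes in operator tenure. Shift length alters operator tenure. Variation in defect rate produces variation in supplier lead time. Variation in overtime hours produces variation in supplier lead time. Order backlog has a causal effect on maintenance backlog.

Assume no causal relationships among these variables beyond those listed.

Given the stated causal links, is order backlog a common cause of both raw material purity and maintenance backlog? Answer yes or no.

Order backlog has no stated causal path to raw material purity. A confounder must cause both variables, so order backlog does not qualify.

no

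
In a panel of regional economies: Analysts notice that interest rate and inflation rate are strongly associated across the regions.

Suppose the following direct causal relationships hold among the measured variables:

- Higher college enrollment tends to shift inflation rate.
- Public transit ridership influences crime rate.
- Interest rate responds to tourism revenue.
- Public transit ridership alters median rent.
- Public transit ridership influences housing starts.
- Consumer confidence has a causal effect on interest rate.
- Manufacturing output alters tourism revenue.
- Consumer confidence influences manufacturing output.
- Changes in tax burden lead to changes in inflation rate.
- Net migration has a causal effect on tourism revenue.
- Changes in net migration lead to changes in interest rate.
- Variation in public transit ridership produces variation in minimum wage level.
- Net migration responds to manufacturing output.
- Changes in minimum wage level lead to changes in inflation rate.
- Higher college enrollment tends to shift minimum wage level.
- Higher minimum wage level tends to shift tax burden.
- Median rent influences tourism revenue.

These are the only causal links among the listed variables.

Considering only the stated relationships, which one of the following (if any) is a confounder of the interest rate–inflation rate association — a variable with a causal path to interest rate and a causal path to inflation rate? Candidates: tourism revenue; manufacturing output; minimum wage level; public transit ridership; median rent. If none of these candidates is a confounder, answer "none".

Public transit ridership causes interest rate (public transit ridership → median rent → tourism revenue → interest rate) and also causes inflation rate (public transit ridership → minimum wage level → inflation rate); it is a common cause of both.
Each of the other candidates lacks a causal path to at least one of interest rate and inflation rate, so they do not confound the relationship.

public transit ridership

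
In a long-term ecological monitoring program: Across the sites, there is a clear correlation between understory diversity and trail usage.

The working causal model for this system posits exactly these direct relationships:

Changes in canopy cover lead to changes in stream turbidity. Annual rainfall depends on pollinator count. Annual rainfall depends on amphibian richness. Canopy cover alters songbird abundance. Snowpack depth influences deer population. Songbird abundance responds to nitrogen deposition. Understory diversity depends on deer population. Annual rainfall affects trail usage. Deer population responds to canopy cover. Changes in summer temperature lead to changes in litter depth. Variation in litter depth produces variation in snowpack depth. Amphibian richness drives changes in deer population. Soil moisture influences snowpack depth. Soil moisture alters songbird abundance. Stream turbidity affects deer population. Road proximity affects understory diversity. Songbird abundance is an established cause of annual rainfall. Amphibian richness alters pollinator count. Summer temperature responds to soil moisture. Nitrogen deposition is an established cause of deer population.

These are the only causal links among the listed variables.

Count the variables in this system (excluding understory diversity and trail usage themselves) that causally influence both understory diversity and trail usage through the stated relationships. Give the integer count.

The common causes are: amphibian richness (to understory diversity via amphibian richness → deer population → understory diversity; to trail usage via amphibian richness → annual rainfall → trail usage); canopy cover (to understory diversity via canopy cover → deer population → understory diversity; to trail usage via canopy cover → songbird abundance → annual rainfall → trail usage); nitrogen deposition (to understory diversity via nitrogen deposition → deer population → understory diversity; to trail usage via nitrogen deposition → songbird abundance → annual rainfall → trail usage); soil moisture (to understory diversity via soil moisture → snowpack depth → deer population → understory diversity; to trail usage via soil moisture → songbird abundance → annual rainfall → trail usage).
Every other variable lacks a causal path to at least one of understory diversity and trail usage.

4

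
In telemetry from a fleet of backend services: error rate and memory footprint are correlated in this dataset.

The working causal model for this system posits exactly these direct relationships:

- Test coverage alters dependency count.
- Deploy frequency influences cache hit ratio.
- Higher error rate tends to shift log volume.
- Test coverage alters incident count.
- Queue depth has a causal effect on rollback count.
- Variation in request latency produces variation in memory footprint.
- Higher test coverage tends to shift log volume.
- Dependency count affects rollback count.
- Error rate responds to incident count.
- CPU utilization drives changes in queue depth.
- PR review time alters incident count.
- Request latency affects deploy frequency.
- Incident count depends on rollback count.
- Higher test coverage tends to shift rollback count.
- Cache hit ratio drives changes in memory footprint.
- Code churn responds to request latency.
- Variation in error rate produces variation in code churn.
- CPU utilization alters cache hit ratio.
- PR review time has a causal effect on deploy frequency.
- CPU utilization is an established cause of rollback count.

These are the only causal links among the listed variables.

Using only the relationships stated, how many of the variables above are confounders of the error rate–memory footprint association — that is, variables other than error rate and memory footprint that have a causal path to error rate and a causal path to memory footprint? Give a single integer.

The common causes are: CPU utilization (to error rate via CPU utilization → rollback count → incident count → error rate; to memory footprint via CPU utilization → cache hit ratio → memory footprint); PR review time (to error rate via PR review time → incident count → error rate; to memory footprint via PR review time → deploy frequency → cache hit ratio → memory footprint).
Every other variable lacks a causal path to at least one of error rate and memory footprint.

2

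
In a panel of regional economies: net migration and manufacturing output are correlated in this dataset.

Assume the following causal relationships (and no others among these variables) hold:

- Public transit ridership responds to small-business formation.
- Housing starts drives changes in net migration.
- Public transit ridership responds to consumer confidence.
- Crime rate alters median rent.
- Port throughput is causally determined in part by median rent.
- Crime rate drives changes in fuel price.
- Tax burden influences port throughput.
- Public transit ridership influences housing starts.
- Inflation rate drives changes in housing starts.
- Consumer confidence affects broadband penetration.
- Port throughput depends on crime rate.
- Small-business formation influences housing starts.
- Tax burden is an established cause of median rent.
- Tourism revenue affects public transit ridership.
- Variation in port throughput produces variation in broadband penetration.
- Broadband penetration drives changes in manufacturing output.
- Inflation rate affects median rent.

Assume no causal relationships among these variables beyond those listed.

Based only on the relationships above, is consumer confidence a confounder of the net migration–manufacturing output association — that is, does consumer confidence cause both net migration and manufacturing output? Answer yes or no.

Consumer confidence has a causal path to net migration (consumer confidence → public transit ridership → housing starts → net migration) and to manufacturing output (consumer confidence → broadband penetration → manufacturing output), so it is a common cause of both — a confounder.

yes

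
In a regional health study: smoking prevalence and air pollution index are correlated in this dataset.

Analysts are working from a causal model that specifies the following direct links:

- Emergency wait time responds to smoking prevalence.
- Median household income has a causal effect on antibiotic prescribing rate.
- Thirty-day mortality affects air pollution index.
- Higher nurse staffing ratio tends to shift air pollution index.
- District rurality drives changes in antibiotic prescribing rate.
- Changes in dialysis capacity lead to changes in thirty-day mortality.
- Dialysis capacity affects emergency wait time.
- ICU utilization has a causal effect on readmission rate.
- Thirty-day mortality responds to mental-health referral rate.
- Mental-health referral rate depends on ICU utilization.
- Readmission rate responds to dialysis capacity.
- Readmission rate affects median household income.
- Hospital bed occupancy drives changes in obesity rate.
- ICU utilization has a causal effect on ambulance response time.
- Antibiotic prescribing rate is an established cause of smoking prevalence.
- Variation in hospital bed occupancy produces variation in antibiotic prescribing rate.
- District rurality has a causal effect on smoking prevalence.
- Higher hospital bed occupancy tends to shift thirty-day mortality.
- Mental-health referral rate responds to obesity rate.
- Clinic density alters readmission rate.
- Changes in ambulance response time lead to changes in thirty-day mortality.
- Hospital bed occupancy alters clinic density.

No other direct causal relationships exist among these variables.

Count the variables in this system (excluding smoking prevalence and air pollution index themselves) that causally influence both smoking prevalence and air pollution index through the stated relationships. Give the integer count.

3

The common causes are: ICU utilization (to smoking prevalence via ICU utilization → readmission rate → median household income → antibiotic prescribing rate → smoking prevalence; to air pollution index via ICU utilization → mental-health referral rate → thirty-day mortality → air pollution index); dialysis capacity (to smoking prevalence via dialysis capacity → readmission rate → median household income → antibiotic prescribing rate → smoking prevalence; to air pollution index via dialysis capacity → thirty-day mortality → air pollution index); hospital bed occupancy (to smoking prevalence via hospital bed occupancy → antibiotic prescribing rate → smoking prevalence; to air pollution index via hospital bed occupancy → thirty-day mortality → air pollution index).
Every other variable lacks a causal path to at least one of smoking prevalence and air pollution index.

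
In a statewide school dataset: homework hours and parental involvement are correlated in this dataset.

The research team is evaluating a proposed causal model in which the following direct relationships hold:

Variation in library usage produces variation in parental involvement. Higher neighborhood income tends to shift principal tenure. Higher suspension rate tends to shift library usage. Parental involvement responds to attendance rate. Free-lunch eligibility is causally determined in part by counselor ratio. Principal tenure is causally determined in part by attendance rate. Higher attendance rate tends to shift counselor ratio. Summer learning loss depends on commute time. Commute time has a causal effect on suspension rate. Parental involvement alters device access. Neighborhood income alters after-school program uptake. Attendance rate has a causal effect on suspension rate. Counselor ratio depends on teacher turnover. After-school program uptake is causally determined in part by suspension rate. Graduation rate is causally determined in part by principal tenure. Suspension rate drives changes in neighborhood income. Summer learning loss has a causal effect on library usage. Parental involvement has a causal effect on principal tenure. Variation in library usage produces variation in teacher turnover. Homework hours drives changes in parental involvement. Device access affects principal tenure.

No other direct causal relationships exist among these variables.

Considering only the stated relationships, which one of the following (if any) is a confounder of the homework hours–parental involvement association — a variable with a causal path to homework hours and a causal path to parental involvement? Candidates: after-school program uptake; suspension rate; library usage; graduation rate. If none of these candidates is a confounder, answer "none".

None of the listed candidates has causal paths to both homework hours and parental involvement in the stated relationships, so none is a common cause.

none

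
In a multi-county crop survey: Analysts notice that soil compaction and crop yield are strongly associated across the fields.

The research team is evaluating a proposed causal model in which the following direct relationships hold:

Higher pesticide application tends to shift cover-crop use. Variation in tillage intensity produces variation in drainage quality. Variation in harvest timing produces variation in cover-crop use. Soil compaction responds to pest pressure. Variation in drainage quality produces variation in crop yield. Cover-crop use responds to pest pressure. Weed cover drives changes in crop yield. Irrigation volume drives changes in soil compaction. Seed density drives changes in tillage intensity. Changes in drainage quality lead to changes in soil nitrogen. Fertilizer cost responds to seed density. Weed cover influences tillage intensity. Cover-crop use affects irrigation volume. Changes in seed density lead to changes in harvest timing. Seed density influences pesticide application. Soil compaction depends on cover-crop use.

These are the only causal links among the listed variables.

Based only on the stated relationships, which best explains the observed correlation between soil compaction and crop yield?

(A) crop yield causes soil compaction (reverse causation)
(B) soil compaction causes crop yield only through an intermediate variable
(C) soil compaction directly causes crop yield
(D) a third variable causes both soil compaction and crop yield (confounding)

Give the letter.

D

Seed density causes soil compaction (seed density → harvest timing → cover-crop use → soil compaction) and crop yield (seed density → tillage intensity → drainage quality → crop yield) — a common cause creating the correlation.
There is no stated path from soil compaction to crop yield or from crop yield to soil compaction, so neither direct nor reverse causation applies.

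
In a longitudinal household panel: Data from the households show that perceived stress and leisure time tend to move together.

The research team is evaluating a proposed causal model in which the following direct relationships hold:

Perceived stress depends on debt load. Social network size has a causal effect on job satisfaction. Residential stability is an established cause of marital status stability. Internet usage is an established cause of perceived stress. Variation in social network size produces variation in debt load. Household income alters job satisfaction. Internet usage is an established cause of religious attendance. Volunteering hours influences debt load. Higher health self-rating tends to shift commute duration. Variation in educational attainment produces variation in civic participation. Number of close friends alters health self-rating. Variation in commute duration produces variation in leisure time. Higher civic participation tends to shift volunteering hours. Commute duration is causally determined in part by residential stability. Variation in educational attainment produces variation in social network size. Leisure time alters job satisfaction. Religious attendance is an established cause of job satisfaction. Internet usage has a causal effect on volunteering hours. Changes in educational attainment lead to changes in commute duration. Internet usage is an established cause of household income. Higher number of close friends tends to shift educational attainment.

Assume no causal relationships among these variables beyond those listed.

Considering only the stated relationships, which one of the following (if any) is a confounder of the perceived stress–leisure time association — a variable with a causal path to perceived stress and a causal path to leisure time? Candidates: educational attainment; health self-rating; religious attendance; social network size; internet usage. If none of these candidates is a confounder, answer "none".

Educational attainment causes perceived stress (educational attainment → social network size → debt load → perceived stress) and also causes leisure time (educational attainment → commute duration → leisure time); it is a common cause of both.
Each of the other candidates lacks a causal path to at least one of perceived stress and leisure time, so they do not confound the relationship.

educational attainment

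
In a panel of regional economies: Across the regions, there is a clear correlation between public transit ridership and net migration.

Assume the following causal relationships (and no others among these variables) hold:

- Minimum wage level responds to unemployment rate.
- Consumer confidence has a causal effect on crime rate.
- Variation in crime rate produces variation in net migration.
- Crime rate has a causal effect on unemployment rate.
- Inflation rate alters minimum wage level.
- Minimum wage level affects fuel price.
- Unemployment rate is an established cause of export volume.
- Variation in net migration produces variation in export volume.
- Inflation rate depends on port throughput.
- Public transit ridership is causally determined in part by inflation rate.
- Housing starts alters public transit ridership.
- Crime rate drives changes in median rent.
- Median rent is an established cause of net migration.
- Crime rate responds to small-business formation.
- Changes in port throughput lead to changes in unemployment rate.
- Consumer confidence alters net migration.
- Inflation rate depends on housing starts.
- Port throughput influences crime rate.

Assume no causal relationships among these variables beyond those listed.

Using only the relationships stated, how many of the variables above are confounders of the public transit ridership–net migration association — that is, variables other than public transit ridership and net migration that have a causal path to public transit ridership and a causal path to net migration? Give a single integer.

1

The common causes are: port throughput (to public transit ridership via port throughput → inflation rate → public transit ridership; to net migration via port throughput → crime rate → net migration).
Every other variable lacks a causal path to at least one of public transit ridership and net migration.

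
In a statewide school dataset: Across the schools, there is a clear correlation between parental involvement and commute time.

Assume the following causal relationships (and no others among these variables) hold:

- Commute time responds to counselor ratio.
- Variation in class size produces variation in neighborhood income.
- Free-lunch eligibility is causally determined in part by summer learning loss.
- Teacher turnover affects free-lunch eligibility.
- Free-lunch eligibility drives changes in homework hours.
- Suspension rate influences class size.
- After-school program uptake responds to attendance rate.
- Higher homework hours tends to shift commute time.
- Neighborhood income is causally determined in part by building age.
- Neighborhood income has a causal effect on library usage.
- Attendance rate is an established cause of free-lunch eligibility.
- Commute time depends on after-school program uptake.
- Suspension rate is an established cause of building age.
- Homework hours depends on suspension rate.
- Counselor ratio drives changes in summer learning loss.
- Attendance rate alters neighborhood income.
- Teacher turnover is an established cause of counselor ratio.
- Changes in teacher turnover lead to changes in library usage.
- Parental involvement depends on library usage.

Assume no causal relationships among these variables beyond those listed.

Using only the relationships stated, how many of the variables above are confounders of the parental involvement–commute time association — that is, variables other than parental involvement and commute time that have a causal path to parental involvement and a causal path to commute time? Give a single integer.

The common causes are: attendance rate (to parental involvement via attendance rate → neighborhood income → library usage → parental involvement; to commute time via attendance rate → after-school program uptake → commute time); suspension rate (to parental involvement via suspension rate → class size → neighborhood income → library usage → parental involvement; to commute time via suspension rate → homework hours → commute time); teacher turnover (to parental involvement via teacher turnover → library usage → parental involvement; to commute time via teacher turnover → counselor ratio → commute time).
Every other variable lacks a causal path to at least one of parental involvement and commute time.

3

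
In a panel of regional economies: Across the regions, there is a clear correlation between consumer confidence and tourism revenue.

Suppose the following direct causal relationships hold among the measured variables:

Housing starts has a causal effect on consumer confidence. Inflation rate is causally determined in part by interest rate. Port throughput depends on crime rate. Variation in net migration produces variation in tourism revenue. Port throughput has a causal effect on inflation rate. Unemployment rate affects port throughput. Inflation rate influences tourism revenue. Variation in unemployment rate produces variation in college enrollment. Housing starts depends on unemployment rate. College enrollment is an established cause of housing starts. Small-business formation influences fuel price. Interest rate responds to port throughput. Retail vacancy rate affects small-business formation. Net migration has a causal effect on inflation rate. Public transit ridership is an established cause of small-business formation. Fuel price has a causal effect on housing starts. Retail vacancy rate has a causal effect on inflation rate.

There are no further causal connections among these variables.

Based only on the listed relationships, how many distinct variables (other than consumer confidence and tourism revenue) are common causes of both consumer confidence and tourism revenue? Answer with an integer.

The common causes are: retail vacancy rate (to consumer confidence via retail vacancy rate → small-business formation → fuel price → housing starts → consumer confidence; to tourism revenue via retail vacancy rate → inflation rate → tourism revenue); unemployment rate (to consumer confidence via unemployment rate → housing starts → consumer confidence; to tourism revenue via unemployment rate → port throughput → inflation rate → tourism revenue).
Every other variable lacks a causal path to at least one of consumer confidence and tourism revenue.

2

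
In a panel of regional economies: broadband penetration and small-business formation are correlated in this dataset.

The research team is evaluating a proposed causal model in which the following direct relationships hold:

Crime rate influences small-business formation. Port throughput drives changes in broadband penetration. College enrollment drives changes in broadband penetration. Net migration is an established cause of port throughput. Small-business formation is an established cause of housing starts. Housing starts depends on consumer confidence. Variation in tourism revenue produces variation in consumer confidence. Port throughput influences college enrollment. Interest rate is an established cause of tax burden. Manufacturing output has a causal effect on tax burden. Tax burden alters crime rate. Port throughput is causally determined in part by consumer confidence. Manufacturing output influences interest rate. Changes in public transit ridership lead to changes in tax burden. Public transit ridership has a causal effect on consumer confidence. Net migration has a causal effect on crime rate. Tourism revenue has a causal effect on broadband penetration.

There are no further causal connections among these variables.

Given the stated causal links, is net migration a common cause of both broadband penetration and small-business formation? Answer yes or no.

Net migration has a causal path to broadband penetration (net migration → port throughput → broadband penetration) and to small-business formation (net migration → crime rate → small-business formation), so it is a common cause of both — a confounder.

yes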